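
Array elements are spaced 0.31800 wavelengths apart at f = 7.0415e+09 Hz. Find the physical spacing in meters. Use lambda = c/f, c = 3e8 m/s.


lambda = c / f = 3.0000e+08 / 7.0415e+09 = 0.04260456 m
d = 0.31800 * 0.04260456 = 0.01355 m

0.01355 m


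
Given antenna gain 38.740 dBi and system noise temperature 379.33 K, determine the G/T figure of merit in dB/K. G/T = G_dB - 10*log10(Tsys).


G/T = 38.740 - 10*log10(379.33) = 38.740 - 25.79017 = 12.95 dB/K

12.95 dB/K


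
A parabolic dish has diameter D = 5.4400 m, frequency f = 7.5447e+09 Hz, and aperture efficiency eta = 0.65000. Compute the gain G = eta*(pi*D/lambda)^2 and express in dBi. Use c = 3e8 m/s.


lambda = c / f = 3.0000e+08 / 7.5447e+09 = 0.03976301 m
G_linear = 0.65000 * (pi * 5.4400 / 0.03976301)^2 = 120074.9
G_dBi = 10 * log10(120074.9) = 50.79 dBi

50.79 dBi


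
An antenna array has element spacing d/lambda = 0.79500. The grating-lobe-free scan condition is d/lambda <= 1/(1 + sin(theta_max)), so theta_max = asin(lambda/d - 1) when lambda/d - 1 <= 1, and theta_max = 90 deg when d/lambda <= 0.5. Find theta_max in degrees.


lambda/d - 1 = 1/0.79500 - 1 = 0.2578616
theta_max = asin(0.2578616) = 14.94 deg

14.94 deg


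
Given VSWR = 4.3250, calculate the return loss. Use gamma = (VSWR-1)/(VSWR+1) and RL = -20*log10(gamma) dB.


gamma = (4.3250 - 1) / (4.3250 + 1) = 0.6244131
RL = -20 * log10(0.6244131) = 4.091 dB

4.091 dB


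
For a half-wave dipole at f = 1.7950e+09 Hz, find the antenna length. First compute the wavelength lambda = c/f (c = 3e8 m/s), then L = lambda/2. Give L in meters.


lambda = c / f = 3.0000e+08 / 1.7950e+09 = 0.1671309 m
L = lambda / 2 = 0.1671309 / 2 = 0.08357 m

0.08357 m


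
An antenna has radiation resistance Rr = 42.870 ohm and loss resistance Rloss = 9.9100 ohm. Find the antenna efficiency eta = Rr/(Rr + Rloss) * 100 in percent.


eta = 42.870 / (42.870 + 9.9100) * 100 = 81.22%

81.22%


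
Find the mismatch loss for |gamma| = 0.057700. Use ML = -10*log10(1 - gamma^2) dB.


ML = -10 * log10(1 - 0.057700^2) = -10 * log10(0.99667071) = 0.01448 dB

0.01448 dB


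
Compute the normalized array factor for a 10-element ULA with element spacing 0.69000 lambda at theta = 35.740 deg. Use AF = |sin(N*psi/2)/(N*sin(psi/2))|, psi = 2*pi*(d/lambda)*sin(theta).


psi = 2*pi*0.69000*sin(35.740 deg) = 2.532341 rad
AF = |sin(10*2.532341/2) / (10*sin(2.532341/2))| = 9.978e-03

9.978e-03


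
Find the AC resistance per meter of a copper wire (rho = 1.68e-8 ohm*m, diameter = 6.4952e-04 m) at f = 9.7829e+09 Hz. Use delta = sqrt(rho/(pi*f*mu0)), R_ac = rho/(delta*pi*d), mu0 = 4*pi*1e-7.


delta = sqrt(1.68e-8 / (pi * 9.7829e+09 * 4*pi*1e-7)) = 6.595397e-07 m
R_ac = 1.68e-8 / (6.595397e-07 * pi * 6.4952e-04) = 12.48 ohm/m

12.48 ohm/m


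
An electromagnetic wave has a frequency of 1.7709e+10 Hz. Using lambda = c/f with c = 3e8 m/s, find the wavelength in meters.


lambda = c / f = 3.0000e+08 / 1.7709e+10 = 0.01694 m

0.01694 m


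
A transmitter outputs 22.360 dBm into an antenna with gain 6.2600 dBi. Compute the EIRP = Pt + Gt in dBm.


EIRP = Pt + Gt = 22.360 + 6.2600 = 28.62 dBm

28.62 dBm


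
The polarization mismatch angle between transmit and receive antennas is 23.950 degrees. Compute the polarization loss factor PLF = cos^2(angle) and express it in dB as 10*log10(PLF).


PLF_linear = cos^2(23.950 deg) = 0.8352133
PLF_dB = 10 * log10(0.8352133) = -0.7820 dB

-0.7820 dB


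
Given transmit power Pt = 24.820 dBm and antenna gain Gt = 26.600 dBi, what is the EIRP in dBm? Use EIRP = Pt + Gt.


EIRP = Pt + Gt = 24.820 + 26.600 = 51.42 dBm

51.42 dBm


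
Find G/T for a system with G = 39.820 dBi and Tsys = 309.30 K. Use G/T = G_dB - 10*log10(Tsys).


G/T = 39.820 - 10*log10(309.30) = 39.820 - 24.90380 = 14.92 dB/K

14.92 dB/K


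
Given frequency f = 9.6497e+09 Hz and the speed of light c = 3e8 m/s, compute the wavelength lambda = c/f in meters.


lambda = c / f = 3.0000e+08 / 9.6497e+09 = 0.03109 m

0.03109 m


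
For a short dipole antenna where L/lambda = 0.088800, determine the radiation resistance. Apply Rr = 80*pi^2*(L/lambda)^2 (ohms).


Rr = 80 * pi^2 * (0.088800)^2 = 80 * 9.869604 * 7.885440e-03 = 6.226 ohm

6.226 ohm


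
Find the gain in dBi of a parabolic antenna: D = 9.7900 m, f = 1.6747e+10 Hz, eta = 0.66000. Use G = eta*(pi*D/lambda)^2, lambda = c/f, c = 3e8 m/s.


lambda = c / f = 3.0000e+08 / 1.6747e+10 = 0.01791366 m
G_linear = 0.66000 * (pi * 9.7900 / 0.01791366)^2 = 1.945541e+06
G_dBi = 10 * log10(1.945541e+06) = 62.89 dBi

62.89 dBi


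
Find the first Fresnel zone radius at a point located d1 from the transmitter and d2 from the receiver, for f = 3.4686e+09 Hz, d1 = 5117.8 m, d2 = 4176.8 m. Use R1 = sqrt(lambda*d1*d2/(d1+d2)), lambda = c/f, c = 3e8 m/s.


lambda = c / f = 3.0000e+08 / 3.4686e+09 = 0.08649023 m
R1 = sqrt(0.08649023 * 5117.8 * 4176.8 / (5117.8 + 4176.8)) = 14.10 m

14.10 m


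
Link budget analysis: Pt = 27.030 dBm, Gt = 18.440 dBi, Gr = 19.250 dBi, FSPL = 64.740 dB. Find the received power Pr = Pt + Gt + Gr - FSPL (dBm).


Pr = 27.030 + 18.440 + 19.250 - 64.740 = -0.02 dBm

-0.02 dBm


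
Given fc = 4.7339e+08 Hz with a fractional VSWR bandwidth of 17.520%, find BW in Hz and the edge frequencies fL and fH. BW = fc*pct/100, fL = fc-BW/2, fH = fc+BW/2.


BW = 4.7339e+08 * 17.520/100 = 8.293793e+07 Hz
fL = 4.7339e+08 - 8.293793e+07/2 = 4.319e+08 Hz
fH = 4.7339e+08 + 8.293793e+07/2 = 5.149e+08 Hz

BW=8.294e+07 Hz, fL=4.319e+08 Hz, fH=5.149e+08 Hz


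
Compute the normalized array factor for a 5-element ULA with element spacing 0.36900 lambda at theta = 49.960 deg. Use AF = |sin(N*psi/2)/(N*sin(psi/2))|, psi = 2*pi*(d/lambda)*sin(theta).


psi = 2*pi*0.36900*sin(49.960 deg) = 1.775030 rad
AF = |sin(5*1.775030/2) / (5*sin(1.775030/2))| = 0.2482

0.2482


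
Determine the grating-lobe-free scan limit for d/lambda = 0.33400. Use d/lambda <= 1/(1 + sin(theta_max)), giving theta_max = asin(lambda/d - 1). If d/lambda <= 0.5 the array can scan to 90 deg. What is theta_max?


lambda/d - 1 = 1/0.33400 - 1 = 1.994012 >= 1
d/lambda <= 0.5, so the array can scan to endfire without grating lobes: theta_max = 90 deg

90 deg


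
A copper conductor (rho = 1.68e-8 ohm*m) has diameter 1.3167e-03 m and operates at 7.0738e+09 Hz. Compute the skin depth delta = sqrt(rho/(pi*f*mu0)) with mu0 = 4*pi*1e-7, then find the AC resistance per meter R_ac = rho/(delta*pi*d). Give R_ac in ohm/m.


delta = sqrt(1.68e-8 / (pi * 7.0738e+09 * 4*pi*1e-7)) = 7.756189e-07 m
R_ac = 1.68e-8 / (7.756189e-07 * pi * 1.3167e-03) = 5.236 ohm/m

5.236 ohm/m


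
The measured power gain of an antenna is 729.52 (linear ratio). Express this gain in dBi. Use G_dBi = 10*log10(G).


G_dBi = 10 * log10(729.52) = 28.63 dBi

28.63 dBi


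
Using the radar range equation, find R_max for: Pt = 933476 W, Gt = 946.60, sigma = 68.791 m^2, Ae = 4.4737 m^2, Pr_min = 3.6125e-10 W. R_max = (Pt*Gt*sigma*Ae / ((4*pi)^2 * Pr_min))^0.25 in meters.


R^4 = 933476*946.60*68.791*4.4737 / ((4*pi)^2 * 3.6125e-10) = 4.766950e+18
R_max = 4.766950e+18^0.25 = 46726 m

46726 m


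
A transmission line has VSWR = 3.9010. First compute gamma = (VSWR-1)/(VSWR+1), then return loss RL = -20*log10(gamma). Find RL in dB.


gamma = (3.9010 - 1) / (3.9010 + 1) = 0.5919200
RL = -20 * log10(0.5919200) = 4.555 dB

4.555 dB


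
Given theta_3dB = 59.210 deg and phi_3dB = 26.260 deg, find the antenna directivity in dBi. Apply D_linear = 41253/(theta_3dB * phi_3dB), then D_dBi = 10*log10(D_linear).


D_linear = 41253 / (59.210 * 26.260) = 26.53174
D_dBi = 10 * log10(26.53174) = 14.24 dBi

14.24 dBi


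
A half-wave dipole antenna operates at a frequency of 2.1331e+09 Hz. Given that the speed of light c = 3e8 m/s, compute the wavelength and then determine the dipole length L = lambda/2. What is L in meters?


lambda = c / f = 3.0000e+08 / 2.1331e+09 = 0.1406404 m
L = lambda / 2 = 0.1406404 / 2 = 0.07032 m

0.07032 m


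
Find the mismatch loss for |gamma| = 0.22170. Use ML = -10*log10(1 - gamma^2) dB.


ML = -10 * log10(1 - 0.22170^2) = -10 * log10(0.95084911) = 0.2189 dB

0.2189 dB


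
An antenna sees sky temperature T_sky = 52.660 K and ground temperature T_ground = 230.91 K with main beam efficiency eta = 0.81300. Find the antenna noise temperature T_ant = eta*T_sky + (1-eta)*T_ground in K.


T_ant = 0.81300 * 52.660 + (1 - 0.81300) * 230.91 = 85.99 K

85.99 K


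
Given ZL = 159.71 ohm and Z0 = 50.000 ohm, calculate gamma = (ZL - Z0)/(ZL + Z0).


gamma = (159.71 - 50.000) / (159.71 + 50.000) = 0.5232

0.5232


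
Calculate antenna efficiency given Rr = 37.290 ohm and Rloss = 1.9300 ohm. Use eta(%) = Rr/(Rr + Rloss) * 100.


eta = 37.290 / (37.290 + 1.9300) * 100 = 95.08%

95.08%


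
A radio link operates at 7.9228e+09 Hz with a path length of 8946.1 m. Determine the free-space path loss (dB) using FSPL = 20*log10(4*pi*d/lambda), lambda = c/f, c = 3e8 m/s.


lambda = c / f = 3.0000e+08 / 7.9228e+09 = 0.03786540 m
FSPL = 20 * log10(4*pi*8946.1/0.03786540) = 129.5 dB

129.5 dB


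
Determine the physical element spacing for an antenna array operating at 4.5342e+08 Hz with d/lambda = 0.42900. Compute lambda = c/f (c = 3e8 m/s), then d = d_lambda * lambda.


lambda = c / f = 3.0000e+08 / 4.5342e+08 = 0.6616382 m
d = 0.42900 * 0.6616382 = 0.2838 m

0.2838 m


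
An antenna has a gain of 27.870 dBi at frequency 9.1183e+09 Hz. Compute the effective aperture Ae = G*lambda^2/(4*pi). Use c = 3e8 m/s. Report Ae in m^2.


lambda = c / f = 3.0000e+08 / 9.1183e+09 = 0.03290087 m
G_linear = 10^(27.870/10) = 612.3504
Ae = G_linear * lambda^2 / (4*pi) = 612.3504 * 0.03290087^2 / (4*pi) = 0.05275 m^2

0.05275 m^2


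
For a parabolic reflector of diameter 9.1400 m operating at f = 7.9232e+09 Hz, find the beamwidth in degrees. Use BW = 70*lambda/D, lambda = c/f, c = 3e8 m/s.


lambda = c / f = 3.0000e+08 / 7.9232e+09 = 0.03786349 m
BW = 70 * 0.03786349 / 9.1400 = 0.2900 deg

0.2900 deg


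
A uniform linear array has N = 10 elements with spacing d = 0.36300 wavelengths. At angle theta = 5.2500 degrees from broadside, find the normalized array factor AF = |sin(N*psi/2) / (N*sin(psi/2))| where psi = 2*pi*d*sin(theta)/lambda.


psi = 2*pi*0.36300*sin(5.2500 deg) = 0.2086966 rad
AF = |sin(10*0.2086966/2) / (10*sin(0.2086966/2))| = 0.8297

0.8297


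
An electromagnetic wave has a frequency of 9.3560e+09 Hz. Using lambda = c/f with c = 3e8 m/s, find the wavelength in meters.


lambda = c / f = 3.0000e+08 / 9.3560e+09 = 0.03206 m

0.03206 m


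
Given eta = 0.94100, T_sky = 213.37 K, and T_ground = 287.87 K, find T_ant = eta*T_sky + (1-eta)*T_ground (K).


T_ant = 0.94100 * 213.37 + (1 - 0.94100) * 287.87 = 217.8 K

217.8 K


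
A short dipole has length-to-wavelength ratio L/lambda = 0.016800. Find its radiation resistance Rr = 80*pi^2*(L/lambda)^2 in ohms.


Rr = 80 * pi^2 * (0.016800)^2 = 80 * 9.869604 * 2.822400e-04 = 0.2228 ohm

0.2228 ohm


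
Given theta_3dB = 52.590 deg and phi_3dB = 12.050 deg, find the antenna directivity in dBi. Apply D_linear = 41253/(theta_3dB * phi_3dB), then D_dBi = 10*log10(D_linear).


D_linear = 41253 / (52.590 * 12.050) = 65.09765
D_dBi = 10 * log10(65.09765) = 18.14 dBi

18.14 dBi


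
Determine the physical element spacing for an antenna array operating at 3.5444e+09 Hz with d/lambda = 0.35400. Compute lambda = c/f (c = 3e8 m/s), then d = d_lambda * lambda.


lambda = c / f = 3.0000e+08 / 3.5444e+09 = 0.08464056 m
d = 0.35400 * 0.08464056 = 0.02996 m

0.02996 m


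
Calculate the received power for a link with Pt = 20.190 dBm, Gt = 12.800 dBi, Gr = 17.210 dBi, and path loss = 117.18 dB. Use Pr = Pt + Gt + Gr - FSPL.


Pr = 20.190 + 12.800 + 17.210 - 117.18 = -66.98 dBm

-66.98 dBm


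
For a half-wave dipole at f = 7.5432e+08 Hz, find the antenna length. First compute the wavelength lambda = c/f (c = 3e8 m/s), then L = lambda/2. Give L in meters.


lambda = c / f = 3.0000e+08 / 7.5432e+08 = 0.3977092 m
L = lambda / 2 = 0.3977092 / 2 = 0.1989 m

0.1989 m


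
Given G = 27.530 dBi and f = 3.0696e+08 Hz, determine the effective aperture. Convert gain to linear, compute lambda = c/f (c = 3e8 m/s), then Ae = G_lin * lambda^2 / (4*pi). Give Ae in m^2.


lambda = c / f = 3.0000e+08 / 3.0696e+08 = 0.9773260 m
G_linear = 10^(27.530/10) = 566.2393
Ae = G_linear * lambda^2 / (4*pi) = 566.2393 * 0.9773260^2 / (4*pi) = 43.04 m^2

43.04 m^2


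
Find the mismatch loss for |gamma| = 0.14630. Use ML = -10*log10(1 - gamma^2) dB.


ML = -10 * log10(1 - 0.14630^2) = -10 * log10(0.97859631) = 0.09396 dB

0.09396 dB


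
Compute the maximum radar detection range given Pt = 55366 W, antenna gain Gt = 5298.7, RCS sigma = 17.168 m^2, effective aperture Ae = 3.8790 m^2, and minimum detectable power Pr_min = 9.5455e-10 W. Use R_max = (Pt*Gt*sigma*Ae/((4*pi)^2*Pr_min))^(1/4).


R^4 = 55366*5298.7*17.168*3.8790 / ((4*pi)^2 * 9.5455e-10) = 1.296085e+17
R_max = 1.296085e+17^0.25 = 18974 m

18974 m


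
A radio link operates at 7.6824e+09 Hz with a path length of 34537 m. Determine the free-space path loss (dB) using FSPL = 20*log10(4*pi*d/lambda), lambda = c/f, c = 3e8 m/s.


lambda = c / f = 3.0000e+08 / 7.6824e+09 = 0.03905030 m
FSPL = 20 * log10(4*pi*34537/0.03905030) = 140.9 dB

140.9 dB


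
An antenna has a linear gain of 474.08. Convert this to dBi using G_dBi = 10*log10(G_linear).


G_dBi = 10 * log10(474.08) = 26.76 dBi

26.76 dBi


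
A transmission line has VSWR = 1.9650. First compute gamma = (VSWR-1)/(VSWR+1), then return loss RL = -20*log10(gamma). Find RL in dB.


gamma = (1.9650 - 1) / (1.9650 + 1) = 0.3254637
RL = -20 * log10(0.3254637) = 9.750 dB

9.750 dB


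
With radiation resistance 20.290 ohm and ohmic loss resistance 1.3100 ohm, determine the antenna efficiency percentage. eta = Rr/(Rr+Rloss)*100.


eta = 20.290 / (20.290 + 1.3100) * 100 = 93.94%

93.94%


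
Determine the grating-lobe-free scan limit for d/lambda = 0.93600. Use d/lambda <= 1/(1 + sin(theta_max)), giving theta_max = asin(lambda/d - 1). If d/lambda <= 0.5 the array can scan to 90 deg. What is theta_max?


lambda/d - 1 = 1/0.93600 - 1 = 0.06837607
theta_max = asin(0.06837607) = 3.921 deg

3.921 deg


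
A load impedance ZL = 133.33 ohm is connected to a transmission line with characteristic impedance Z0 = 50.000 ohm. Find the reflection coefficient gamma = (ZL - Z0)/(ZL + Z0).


gamma = (133.33 - 50.000) / (133.33 + 50.000) = 0.4545

0.4545


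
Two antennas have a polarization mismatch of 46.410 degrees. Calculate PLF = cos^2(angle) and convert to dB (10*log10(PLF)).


PLF_linear = cos^2(46.410 deg) = 0.4754008
PLF_dB = 10 * log10(0.4754008) = -3.229 dB

-3.229 dB


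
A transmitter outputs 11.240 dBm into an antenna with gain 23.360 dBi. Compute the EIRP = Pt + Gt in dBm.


EIRP = Pt + Gt = 11.240 + 23.360 = 34.60 dBm

34.60 dBm


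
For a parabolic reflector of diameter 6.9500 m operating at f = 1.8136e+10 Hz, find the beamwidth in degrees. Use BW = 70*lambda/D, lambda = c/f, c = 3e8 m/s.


lambda = c / f = 3.0000e+08 / 1.8136e+10 = 0.01654169 m
BW = 70 * 0.01654169 / 6.9500 = 0.1666 deg

0.1666 deg


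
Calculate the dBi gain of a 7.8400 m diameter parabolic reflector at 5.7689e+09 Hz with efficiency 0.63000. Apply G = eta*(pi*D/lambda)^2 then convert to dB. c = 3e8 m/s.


lambda = c / f = 3.0000e+08 / 5.7689e+09 = 0.05200298 m
G_linear = 0.63000 * (pi * 7.8400 / 0.05200298)^2 = 141324.0
G_dBi = 10 * log10(141324.0) = 51.50 dBi

51.50 dBi


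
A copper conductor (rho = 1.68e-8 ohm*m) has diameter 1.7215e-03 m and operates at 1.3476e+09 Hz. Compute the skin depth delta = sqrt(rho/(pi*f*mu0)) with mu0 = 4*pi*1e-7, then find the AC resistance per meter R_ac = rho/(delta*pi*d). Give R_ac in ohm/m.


delta = sqrt(1.68e-8 / (pi * 1.3476e+09 * 4*pi*1e-7)) = 1.777028e-06 m
R_ac = 1.68e-8 / (1.777028e-06 * pi * 1.7215e-03) = 1.748 ohm/m

1.748 ohm/m


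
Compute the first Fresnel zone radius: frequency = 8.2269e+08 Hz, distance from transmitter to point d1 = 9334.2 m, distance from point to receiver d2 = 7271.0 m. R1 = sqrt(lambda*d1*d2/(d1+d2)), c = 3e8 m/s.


lambda = c / f = 3.0000e+08 / 8.2269e+08 = 0.3646574 m
R1 = sqrt(0.3646574 * 9334.2 * 7271.0 / (9334.2 + 7271.0)) = 38.61 m

38.61 m


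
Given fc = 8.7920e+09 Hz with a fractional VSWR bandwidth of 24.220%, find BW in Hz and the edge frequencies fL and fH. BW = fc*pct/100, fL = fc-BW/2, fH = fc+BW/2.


BW = 8.7920e+09 * 24.220/100 = 2.129422e+09 Hz
fL = 8.7920e+09 - 2.129422e+09/2 = 7.727e+09 Hz
fH = 8.7920e+09 + 2.129422e+09/2 = 9.857e+09 Hz

BW=2.129e+09 Hz, fL=7.727e+09 Hz, fH=9.857e+09 Hz


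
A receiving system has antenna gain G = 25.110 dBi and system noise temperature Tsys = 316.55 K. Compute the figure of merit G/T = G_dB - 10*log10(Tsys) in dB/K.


G/T = 25.110 - 10*log10(316.55) = 25.110 - 25.00442 = 0.1056 dB/K

0.1056 dB/K


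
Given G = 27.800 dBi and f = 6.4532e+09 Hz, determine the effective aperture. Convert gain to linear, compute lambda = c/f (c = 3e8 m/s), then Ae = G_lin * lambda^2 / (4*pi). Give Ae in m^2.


lambda = c / f = 3.0000e+08 / 6.4532e+09 = 0.04648856 m
G_linear = 10^(27.800/10) = 602.5596
Ae = G_linear * lambda^2 / (4*pi) = 602.5596 * 0.04648856^2 / (4*pi) = 0.1036 m^2

0.1036 m^2


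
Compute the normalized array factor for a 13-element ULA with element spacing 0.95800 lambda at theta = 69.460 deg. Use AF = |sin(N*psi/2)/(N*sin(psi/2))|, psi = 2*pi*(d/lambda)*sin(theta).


psi = 2*pi*0.95800*sin(69.460 deg) = 5.636630 rad
AF = |sin(13*5.636630/2) / (13*sin(5.636630/2))| = 0.2114

0.2114


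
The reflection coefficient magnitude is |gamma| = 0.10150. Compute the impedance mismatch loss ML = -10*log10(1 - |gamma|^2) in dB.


ML = -10 * log10(1 - 0.10150^2) = -10 * log10(0.98969775) = 0.04497 dB

0.04497 dB


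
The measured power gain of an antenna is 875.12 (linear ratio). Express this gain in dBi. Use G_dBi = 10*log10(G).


G_dBi = 10 * log10(875.12) = 29.42 dBi

29.42 dBi


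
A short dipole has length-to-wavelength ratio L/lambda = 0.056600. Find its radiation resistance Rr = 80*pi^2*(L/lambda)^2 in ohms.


Rr = 80 * pi^2 * (0.056600)^2 = 80 * 9.869604 * 3.203560e-03 = 2.529 ohm

2.529 ohm


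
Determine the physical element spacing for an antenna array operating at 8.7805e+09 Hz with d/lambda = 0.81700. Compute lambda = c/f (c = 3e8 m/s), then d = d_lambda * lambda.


lambda = c / f = 3.0000e+08 / 8.7805e+09 = 0.03416662 m
d = 0.81700 * 0.03416662 = 0.02791 m

0.02791 m


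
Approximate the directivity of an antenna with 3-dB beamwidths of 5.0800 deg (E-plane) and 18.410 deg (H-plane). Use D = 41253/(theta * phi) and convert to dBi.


D_linear = 41253 / (5.0800 * 18.410) = 441.1010
D_dBi = 10 * log10(441.1010) = 26.45 dBi

26.45 dBi


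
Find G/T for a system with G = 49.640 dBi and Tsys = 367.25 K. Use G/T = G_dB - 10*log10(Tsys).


G/T = 49.640 - 10*log10(367.25) = 49.640 - 25.64962 = 23.99 dB/K

23.99 dB/K


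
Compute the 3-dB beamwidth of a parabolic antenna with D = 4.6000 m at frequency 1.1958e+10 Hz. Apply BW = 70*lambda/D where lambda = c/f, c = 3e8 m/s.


lambda = c / f = 3.0000e+08 / 1.1958e+10 = 0.02508781 m
BW = 70 * 0.02508781 / 4.6000 = 0.3818 deg

0.3818 deg


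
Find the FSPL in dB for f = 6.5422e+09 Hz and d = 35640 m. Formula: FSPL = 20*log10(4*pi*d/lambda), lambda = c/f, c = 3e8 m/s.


lambda = c / f = 3.0000e+08 / 6.5422e+09 = 0.04585613 m
FSPL = 20 * log10(4*pi*35640/0.04585613) = 139.8 dB

139.8 dB


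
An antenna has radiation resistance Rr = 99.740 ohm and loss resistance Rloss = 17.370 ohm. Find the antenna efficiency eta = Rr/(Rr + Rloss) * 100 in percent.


eta = 99.740 / (99.740 + 17.370) * 100 = 85.17%

85.17%


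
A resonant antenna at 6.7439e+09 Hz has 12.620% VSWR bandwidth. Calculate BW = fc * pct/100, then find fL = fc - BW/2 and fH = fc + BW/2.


BW = 6.7439e+09 * 12.620/100 = 8.510802e+08 Hz
fL = 6.7439e+09 - 8.510802e+08/2 = 6.318e+09 Hz
fH = 6.7439e+09 + 8.510802e+08/2 = 7.169e+09 Hz

BW=8.511e+08 Hz, fL=6.318e+09 Hz, fH=7.169e+09 Hz


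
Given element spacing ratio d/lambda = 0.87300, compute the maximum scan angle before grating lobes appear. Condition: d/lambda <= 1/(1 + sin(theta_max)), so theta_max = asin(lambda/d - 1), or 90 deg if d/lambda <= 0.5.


lambda/d - 1 = 1/0.87300 - 1 = 0.1454754
theta_max = asin(0.1454754) = 8.365 deg

8.365 deg


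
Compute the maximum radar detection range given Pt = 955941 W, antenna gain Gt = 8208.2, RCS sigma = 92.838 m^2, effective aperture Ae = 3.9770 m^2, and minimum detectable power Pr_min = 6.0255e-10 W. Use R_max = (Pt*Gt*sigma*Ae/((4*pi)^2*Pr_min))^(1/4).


R^4 = 955941*8208.2*92.838*3.9770 / ((4*pi)^2 * 6.0255e-10) = 3.044721e+19
R_max = 3.044721e+19^0.25 = 74283 m

74283 m


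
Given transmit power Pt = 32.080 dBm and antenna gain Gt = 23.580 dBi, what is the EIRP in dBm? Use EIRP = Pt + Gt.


EIRP = Pt + Gt = 32.080 + 23.580 = 55.66 dBm

55.66 dBm


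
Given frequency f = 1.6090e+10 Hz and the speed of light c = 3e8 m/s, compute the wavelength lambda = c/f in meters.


lambda = c / f = 3.0000e+08 / 1.6090e+10 = 0.01865 m

0.01865 m


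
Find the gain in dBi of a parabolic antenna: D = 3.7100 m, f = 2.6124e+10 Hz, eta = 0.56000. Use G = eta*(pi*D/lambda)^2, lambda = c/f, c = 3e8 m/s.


lambda = c / f = 3.0000e+08 / 2.6124e+10 = 0.01148369 m
G_linear = 0.56000 * (pi * 3.7100 / 0.01148369)^2 = 576863.0
G_dBi = 10 * log10(576863.0) = 57.61 dBi

57.61 dBi


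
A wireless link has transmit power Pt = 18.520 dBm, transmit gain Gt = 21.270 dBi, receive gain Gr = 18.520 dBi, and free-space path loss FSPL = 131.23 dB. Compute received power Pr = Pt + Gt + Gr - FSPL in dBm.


Pr = 18.520 + 21.270 + 18.520 - 131.23 = -72.92 dBm

-72.92 dBm


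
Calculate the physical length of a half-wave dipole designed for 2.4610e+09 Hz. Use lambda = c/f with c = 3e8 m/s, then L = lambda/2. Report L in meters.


lambda = c / f = 3.0000e+08 / 2.4610e+09 = 0.1219017 m
L = lambda / 2 = 0.1219017 / 2 = 0.06095 m

0.06095 m


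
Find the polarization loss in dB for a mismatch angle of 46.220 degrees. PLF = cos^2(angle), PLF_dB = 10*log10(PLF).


PLF_linear = cos^2(46.220 deg) = 0.4787134
PLF_dB = 10 * log10(0.4787134) = -3.199 dB

-3.199 dB


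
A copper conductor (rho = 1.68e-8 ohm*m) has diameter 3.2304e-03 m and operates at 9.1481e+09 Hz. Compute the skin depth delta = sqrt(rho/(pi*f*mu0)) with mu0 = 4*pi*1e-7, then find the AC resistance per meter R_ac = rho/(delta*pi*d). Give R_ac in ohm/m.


delta = sqrt(1.68e-8 / (pi * 9.1481e+09 * 4*pi*1e-7)) = 6.820392e-07 m
R_ac = 1.68e-8 / (6.820392e-07 * pi * 3.2304e-03) = 2.427 ohm/m

2.427 ohm/m


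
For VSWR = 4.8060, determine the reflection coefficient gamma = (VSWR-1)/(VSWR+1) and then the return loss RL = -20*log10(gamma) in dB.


gamma = (4.8060 - 1) / (4.8060 + 1) = 0.6555288
RL = -20 * log10(0.6555288) = 3.668 dB

3.668 dB


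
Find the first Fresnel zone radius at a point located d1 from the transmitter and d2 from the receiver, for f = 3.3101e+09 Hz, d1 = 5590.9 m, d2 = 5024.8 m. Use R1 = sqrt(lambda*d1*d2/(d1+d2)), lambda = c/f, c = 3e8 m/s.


lambda = c / f = 3.0000e+08 / 3.3101e+09 = 0.09063170 m
R1 = sqrt(0.09063170 * 5590.9 * 5024.8 / (5590.9 + 5024.8)) = 15.49 m

15.49 m


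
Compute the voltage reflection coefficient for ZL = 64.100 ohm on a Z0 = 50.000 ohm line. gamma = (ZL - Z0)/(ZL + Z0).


gamma = (64.100 - 50.000) / (64.100 + 50.000) = 0.1236

0.1236


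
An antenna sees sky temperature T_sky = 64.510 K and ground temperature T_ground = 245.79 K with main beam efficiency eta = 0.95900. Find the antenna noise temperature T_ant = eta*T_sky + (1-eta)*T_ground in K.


T_ant = 0.95900 * 64.510 + (1 - 0.95900) * 245.79 = 71.94 K

71.94 K


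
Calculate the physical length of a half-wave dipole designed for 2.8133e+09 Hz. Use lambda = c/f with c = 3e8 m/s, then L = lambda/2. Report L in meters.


lambda = c / f = 3.0000e+08 / 2.8133e+09 = 0.1066363 m
L = lambda / 2 = 0.1066363 / 2 = 0.05332 m

0.05332 m


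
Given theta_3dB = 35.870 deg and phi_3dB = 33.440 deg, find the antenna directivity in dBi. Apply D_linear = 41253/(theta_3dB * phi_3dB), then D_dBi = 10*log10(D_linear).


D_linear = 41253 / (35.870 * 33.440) = 34.39204
D_dBi = 10 * log10(34.39204) = 15.36 dBi

15.36 dBi


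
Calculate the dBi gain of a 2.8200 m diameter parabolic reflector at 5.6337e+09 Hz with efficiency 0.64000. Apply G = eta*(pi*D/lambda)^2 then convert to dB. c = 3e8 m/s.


lambda = c / f = 3.0000e+08 / 5.6337e+09 = 0.05325097 m
G_linear = 0.64000 * (pi * 2.8200 / 0.05325097)^2 = 17714.25
G_dBi = 10 * log10(17714.25) = 42.48 dBi

42.48 dBi


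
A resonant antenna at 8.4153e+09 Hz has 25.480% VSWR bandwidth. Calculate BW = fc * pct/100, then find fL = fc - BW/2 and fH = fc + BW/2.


BW = 8.4153e+09 * 25.480/100 = 2.144218e+09 Hz
fL = 8.4153e+09 - 2.144218e+09/2 = 7.343e+09 Hz
fH = 8.4153e+09 + 2.144218e+09/2 = 9.487e+09 Hz

BW=2.144e+09 Hz, fL=7.343e+09 Hz, fH=9.487e+09 Hz


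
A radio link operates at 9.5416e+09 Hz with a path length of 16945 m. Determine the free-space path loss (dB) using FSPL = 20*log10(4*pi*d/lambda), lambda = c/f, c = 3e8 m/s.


lambda = c / f = 3.0000e+08 / 9.5416e+09 = 0.03144127 m
FSPL = 20 * log10(4*pi*16945/0.03144127) = 136.6 dB

136.6 dB


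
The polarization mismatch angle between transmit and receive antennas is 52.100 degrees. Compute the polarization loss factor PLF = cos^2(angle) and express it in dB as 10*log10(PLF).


PLF_linear = cos^2(52.100 deg) = 0.3773463
PLF_dB = 10 * log10(0.3773463) = -4.233 dB

-4.233 dB


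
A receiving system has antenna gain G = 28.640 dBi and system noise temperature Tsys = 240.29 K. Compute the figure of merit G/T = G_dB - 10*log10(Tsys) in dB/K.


G/T = 28.640 - 10*log10(240.29) = 28.640 - 23.80736 = 4.833 dB/K

4.833 dB/K


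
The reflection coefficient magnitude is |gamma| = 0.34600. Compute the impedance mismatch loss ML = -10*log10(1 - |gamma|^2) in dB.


ML = -10 * log10(1 - 0.34600^2) = -10 * log10(0.880284) = 0.5538 dB

0.5538 dB


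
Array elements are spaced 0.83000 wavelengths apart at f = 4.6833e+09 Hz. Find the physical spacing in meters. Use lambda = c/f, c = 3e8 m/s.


lambda = c / f = 3.0000e+08 / 4.6833e+09 = 0.06405740 m
d = 0.83000 * 0.06405740 = 0.05317 m

0.05317 m


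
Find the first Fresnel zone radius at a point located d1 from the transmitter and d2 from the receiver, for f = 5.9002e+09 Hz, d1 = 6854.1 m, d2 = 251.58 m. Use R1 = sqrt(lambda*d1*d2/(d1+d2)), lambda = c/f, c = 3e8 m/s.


lambda = c / f = 3.0000e+08 / 5.9002e+09 = 0.05084573 m
R1 = sqrt(0.05084573 * 6854.1 * 251.58 / (6854.1 + 251.58)) = 3.513 m

3.513 m


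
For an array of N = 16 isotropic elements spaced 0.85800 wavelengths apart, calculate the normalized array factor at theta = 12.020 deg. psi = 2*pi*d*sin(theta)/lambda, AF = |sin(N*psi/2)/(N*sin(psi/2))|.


psi = 2*pi*0.85800*sin(12.020 deg) = 1.122687 rad
AF = |sin(16*1.122687/2) / (16*sin(1.122687/2))| = 0.05036

0.05036


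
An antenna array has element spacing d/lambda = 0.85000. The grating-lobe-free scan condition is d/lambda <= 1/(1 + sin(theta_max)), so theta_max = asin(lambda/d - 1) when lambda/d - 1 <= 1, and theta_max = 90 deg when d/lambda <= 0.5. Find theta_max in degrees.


lambda/d - 1 = 1/0.85000 - 1 = 0.1764706
theta_max = asin(0.1764706) = 10.16 deg

10.16 deg


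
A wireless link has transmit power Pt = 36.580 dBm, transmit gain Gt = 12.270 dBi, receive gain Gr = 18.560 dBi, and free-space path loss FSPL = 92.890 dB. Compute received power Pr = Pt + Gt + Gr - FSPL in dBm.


Pr = 36.580 + 12.270 + 18.560 - 92.890 = -25.48 dBm

-25.48 dBm


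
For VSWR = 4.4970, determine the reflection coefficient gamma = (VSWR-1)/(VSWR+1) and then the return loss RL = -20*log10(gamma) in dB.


gamma = (4.4970 - 1) / (4.4970 + 1) = 0.6361652
RL = -20 * log10(0.6361652) = 3.929 dB

3.929 dB


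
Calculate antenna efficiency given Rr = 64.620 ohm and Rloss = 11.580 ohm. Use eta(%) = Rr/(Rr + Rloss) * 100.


eta = 64.620 / (64.620 + 11.580) * 100 = 84.80%

84.80%


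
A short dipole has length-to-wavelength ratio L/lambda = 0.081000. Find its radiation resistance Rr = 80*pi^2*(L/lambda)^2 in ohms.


Rr = 80 * pi^2 * (0.081000)^2 = 80 * 9.869604 * 6.561000e-03 = 5.180 ohm

5.180 ohm


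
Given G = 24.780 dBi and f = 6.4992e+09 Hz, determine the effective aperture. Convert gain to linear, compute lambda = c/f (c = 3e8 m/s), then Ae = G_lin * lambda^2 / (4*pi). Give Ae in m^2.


lambda = c / f = 3.0000e+08 / 6.4992e+09 = 0.04615953 m
G_linear = 10^(24.780/10) = 300.6076
Ae = G_linear * lambda^2 / (4*pi) = 300.6076 * 0.04615953^2 / (4*pi) = 0.05097 m^2

0.05097 m^2


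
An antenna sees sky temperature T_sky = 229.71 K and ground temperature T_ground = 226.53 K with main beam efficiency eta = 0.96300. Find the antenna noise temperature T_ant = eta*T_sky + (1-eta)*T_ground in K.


T_ant = 0.96300 * 229.71 + (1 - 0.96300) * 226.53 = 229.6 K

229.6 K


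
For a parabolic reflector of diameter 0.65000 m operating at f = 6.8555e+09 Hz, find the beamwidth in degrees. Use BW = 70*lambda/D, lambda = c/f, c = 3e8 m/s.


lambda = c / f = 3.0000e+08 / 6.8555e+09 = 0.04376048 m
BW = 70 * 0.04376048 / 0.65000 = 4.713 deg

4.713 deg


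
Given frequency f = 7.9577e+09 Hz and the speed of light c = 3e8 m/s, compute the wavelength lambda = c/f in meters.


lambda = c / f = 3.0000e+08 / 7.9577e+09 = 0.03770 m

0.03770 m


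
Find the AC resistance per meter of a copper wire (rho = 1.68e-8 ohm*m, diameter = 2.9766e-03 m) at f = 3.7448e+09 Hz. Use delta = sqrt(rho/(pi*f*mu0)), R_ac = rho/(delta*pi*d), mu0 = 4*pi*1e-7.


delta = sqrt(1.68e-8 / (pi * 3.7448e+09 * 4*pi*1e-7)) = 1.066008e-06 m
R_ac = 1.68e-8 / (1.066008e-06 * pi * 2.9766e-03) = 1.685 ohm/m

1.685 ohm/m


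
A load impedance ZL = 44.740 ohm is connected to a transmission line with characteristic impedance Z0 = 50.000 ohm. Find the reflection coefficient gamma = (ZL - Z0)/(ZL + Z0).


gamma = (44.740 - 50.000) / (44.740 + 50.000) = -0.05552

-0.05552


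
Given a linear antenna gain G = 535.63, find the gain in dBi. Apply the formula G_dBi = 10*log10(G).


G_dBi = 10 * log10(535.63) = 27.29 dBi

27.29 dBi


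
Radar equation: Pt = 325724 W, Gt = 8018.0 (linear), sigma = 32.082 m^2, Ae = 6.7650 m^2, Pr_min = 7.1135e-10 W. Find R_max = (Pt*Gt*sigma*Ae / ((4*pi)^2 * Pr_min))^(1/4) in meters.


R^4 = 325724*8018.0*32.082*6.7650 / ((4*pi)^2 * 7.1135e-10) = 5.045939e+18
R_max = 5.045939e+18^0.25 = 47395 m

47395 m


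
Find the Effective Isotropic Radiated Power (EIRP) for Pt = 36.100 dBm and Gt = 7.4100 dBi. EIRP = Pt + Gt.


EIRP = Pt + Gt = 36.100 + 7.4100 = 43.51 dBm

43.51 dBm


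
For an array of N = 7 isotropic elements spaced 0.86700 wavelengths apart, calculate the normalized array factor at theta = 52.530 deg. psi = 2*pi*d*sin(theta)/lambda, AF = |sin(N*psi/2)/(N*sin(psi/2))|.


psi = 2*pi*0.86700*sin(52.530 deg) = 4.323545 rad
AF = |sin(7*4.323545/2) / (7*sin(4.323545/2))| = 0.09364

0.09364


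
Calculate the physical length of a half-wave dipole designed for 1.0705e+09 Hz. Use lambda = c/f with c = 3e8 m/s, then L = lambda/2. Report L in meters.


lambda = c / f = 3.0000e+08 / 1.0705e+09 = 0.2802429 m
L = lambda / 2 = 0.2802429 / 2 = 0.1401 m

0.1401 m


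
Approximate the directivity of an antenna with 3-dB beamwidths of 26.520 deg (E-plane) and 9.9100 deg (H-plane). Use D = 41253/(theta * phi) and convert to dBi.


D_linear = 41253 / (26.520 * 9.9100) = 156.9670
D_dBi = 10 * log10(156.9670) = 21.96 dBi

21.96 dBi


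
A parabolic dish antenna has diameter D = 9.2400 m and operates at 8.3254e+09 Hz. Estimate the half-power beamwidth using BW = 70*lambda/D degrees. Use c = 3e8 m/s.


lambda = c / f = 3.0000e+08 / 8.3254e+09 = 0.03603430 m
BW = 70 * 0.03603430 / 9.2400 = 0.2730 deg

0.2730 deg


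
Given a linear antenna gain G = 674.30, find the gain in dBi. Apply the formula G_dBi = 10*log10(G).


G_dBi = 10 * log10(674.30) = 28.29 dBi

28.29 dBi


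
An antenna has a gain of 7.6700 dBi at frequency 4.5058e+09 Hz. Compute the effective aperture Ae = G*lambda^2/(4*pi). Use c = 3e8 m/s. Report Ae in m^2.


lambda = c / f = 3.0000e+08 / 4.5058e+09 = 0.06658085 m
G_linear = 10^(7.6700/10) = 5.847901
Ae = G_linear * lambda^2 / (4*pi) = 5.847901 * 0.06658085^2 / (4*pi) = 2.063e-03 m^2

2.063e-03 m^2


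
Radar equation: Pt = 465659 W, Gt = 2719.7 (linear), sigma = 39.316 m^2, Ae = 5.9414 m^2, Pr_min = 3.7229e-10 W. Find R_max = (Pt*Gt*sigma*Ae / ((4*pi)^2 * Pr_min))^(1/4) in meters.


R^4 = 465659*2719.7*39.316*5.9414 / ((4*pi)^2 * 3.7229e-10) = 5.032062e+18
R_max = 5.032062e+18^0.25 = 47363 m

47363 m


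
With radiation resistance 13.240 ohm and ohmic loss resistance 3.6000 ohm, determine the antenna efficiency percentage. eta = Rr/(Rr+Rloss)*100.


eta = 13.240 / (13.240 + 3.6000) * 100 = 78.62%

78.62%


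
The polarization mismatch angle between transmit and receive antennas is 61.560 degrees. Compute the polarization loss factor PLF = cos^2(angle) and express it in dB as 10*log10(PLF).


PLF_linear = cos^2(61.560 deg) = 0.2268028
PLF_dB = 10 * log10(0.2268028) = -6.444 dB

-6.444 dB


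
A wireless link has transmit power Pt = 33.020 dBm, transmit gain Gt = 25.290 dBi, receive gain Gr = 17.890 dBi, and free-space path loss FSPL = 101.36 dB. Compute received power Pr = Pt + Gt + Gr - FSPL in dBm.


Pr = 33.020 + 25.290 + 17.890 - 101.36 = -25.16 dBm

-25.16 dBm


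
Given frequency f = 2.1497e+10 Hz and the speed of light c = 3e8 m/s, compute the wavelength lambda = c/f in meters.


lambda = c / f = 3.0000e+08 / 2.1497e+10 = 0.01396 m

0.01396 m


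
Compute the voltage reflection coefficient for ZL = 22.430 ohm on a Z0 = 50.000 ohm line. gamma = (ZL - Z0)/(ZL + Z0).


gamma = (22.430 - 50.000) / (22.430 + 50.000) = -0.3806

-0.3806


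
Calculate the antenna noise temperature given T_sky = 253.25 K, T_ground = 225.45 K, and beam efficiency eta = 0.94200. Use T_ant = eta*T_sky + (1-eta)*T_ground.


T_ant = 0.94200 * 253.25 + (1 - 0.94200) * 225.45 = 251.6 K

251.6 K


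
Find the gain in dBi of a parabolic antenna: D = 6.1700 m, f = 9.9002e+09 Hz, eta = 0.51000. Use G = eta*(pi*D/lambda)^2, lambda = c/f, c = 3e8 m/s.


lambda = c / f = 3.0000e+08 / 9.9002e+09 = 0.03030242 m
G_linear = 0.51000 * (pi * 6.1700 / 0.03030242)^2 = 208682.3
G_dBi = 10 * log10(208682.3) = 53.19 dBi

53.19 dBi


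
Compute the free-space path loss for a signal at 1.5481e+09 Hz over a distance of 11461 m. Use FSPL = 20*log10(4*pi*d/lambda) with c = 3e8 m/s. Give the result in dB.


lambda = c / f = 3.0000e+08 / 1.5481e+09 = 0.1937859 m
FSPL = 20 * log10(4*pi*11461/0.1937859) = 117.4 dB

117.4 dB


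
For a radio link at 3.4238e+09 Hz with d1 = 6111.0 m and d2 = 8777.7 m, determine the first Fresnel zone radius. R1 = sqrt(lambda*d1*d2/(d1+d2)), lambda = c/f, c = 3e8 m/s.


lambda = c / f = 3.0000e+08 / 3.4238e+09 = 0.08762194 m
R1 = sqrt(0.08762194 * 6111.0 * 8777.7 / (6111.0 + 8777.7)) = 17.77 m

17.77 m


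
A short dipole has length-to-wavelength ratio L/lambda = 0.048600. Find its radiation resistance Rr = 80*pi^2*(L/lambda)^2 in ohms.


Rr = 80 * pi^2 * (0.048600)^2 = 80 * 9.869604 * 2.361960e-03 = 1.865 ohm

1.865 ohm


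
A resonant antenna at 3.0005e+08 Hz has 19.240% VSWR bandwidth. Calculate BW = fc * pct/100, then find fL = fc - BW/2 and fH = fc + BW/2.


BW = 3.0005e+08 * 19.240/100 = 5.772962e+07 Hz
fL = 3.0005e+08 - 5.772962e+07/2 = 2.712e+08 Hz
fH = 3.0005e+08 + 5.772962e+07/2 = 3.289e+08 Hz

BW=5.773e+07 Hz, fL=2.712e+08 Hz, fH=3.289e+08 Hz


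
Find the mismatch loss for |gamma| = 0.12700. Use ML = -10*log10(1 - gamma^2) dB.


ML = -10 * log10(1 - 0.12700^2) = -10 * log10(0.983871) = 0.07062 dB

0.07062 dB


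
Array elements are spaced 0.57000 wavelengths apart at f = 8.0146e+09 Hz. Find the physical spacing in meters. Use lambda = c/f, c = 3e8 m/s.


lambda = c / f = 3.0000e+08 / 8.0146e+09 = 0.03743169 m
d = 0.57000 * 0.03743169 = 0.02134 m

0.02134 m


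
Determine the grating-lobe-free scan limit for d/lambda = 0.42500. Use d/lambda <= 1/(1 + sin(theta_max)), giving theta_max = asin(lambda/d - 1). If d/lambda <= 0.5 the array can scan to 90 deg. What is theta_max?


lambda/d - 1 = 1/0.42500 - 1 = 1.352941 >= 1
d/lambda <= 0.5, so the array can scan to endfire without grating lobes: theta_max = 90 deg

90 deg


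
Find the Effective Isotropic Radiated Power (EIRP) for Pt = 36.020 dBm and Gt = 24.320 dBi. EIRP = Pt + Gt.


EIRP = Pt + Gt = 36.020 + 24.320 = 60.34 dBm

60.34 dBm


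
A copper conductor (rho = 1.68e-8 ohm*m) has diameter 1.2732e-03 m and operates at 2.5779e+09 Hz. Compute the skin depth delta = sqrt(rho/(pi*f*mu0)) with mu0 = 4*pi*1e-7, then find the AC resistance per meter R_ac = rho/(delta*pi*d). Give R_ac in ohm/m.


delta = sqrt(1.68e-8 / (pi * 2.5779e+09 * 4*pi*1e-7)) = 1.284818e-06 m
R_ac = 1.68e-8 / (1.284818e-06 * pi * 1.2732e-03) = 3.269 ohm/m

3.269 ohm/m


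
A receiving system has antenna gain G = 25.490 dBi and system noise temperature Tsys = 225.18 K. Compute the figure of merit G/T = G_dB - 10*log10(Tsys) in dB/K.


G/T = 25.490 - 10*log10(225.18) = 25.490 - 23.52530 = 1.965 dB/K

1.965 dB/K


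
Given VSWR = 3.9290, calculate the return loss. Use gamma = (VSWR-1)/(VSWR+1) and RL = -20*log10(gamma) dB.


gamma = (3.9290 - 1) / (3.9290 + 1) = 0.5942382
RL = -20 * log10(0.5942382) = 4.521 dB

4.521 dB


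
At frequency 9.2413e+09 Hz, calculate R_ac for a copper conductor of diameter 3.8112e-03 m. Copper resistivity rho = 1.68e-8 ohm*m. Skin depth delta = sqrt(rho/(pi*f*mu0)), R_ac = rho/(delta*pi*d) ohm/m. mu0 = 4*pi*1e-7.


delta = sqrt(1.68e-8 / (pi * 9.2413e+09 * 4*pi*1e-7)) = 6.785912e-07 m
R_ac = 1.68e-8 / (6.785912e-07 * pi * 3.8112e-03) = 2.068 ohm/m

2.068 ohm/m


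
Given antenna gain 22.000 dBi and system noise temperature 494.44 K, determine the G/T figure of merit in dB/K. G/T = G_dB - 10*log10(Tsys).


G/T = 22.000 - 10*log10(494.44) = 22.000 - 26.94114 = -4.941 dB/K

-4.941 dB/K


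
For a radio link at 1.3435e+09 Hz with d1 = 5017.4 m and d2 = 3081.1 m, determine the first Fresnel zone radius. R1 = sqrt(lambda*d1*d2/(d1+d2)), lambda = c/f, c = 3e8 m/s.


lambda = c / f = 3.0000e+08 / 1.3435e+09 = 0.2232974 m
R1 = sqrt(0.2232974 * 5017.4 * 3081.1 / (5017.4 + 3081.1)) = 20.65 m

20.65 m


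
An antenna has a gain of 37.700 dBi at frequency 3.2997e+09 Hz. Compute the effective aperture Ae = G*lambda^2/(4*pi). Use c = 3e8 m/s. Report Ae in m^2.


lambda = c / f = 3.0000e+08 / 3.2997e+09 = 0.09091736 m
G_linear = 10^(37.700/10) = 5888.437
Ae = G_linear * lambda^2 / (4*pi) = 5888.437 * 0.09091736^2 / (4*pi) = 3.873 m^2

3.873 m^2


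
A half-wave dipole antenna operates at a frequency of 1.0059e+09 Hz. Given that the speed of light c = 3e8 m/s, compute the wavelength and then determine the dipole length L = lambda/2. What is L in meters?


lambda = c / f = 3.0000e+08 / 1.0059e+09 = 0.2982404 m
L = lambda / 2 = 0.2982404 / 2 = 0.1491 m

0.1491 m


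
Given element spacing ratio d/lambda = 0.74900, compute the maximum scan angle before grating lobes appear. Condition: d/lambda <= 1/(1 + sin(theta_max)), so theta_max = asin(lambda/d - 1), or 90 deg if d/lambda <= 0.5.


lambda/d - 1 = 1/0.74900 - 1 = 0.3351135
theta_max = asin(0.3351135) = 19.58 deg

19.58 deg


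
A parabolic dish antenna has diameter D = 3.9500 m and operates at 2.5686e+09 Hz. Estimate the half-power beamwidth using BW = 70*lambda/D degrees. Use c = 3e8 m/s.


lambda = c / f = 3.0000e+08 / 2.5686e+09 = 0.1167951 m
BW = 70 * 0.1167951 / 3.9500 = 2.070 deg

2.070 deg
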